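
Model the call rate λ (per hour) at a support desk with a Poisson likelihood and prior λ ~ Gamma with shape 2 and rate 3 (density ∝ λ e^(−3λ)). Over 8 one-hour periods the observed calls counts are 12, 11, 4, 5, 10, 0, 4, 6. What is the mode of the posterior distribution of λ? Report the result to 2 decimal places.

Σxᵢ = 12+11+4+5+10+0+4+6 = 52, with n = 8.
Posterior ∝ λe^(−3λ) · λ^52e^(−8λ) = λ^53e^(−11λ), i.e. Gamma(shape=54, rate=11).
The mode of a Gamma(a, b) with a ≥ 1 (shape–rate) is (a−1)/b = 53/11 ≈ 4.82.

λ̂_MAP = 4.82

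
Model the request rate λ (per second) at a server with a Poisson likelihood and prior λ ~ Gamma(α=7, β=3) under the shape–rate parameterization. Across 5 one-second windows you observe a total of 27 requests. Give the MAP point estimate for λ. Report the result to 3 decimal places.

λ̂_MAP = 4.125

Σxᵢ = 27, n = 5.
Posterior ∝ λ^6e^(−3λ) · λ^27e^(−5λ) = λ^33e^(−8λ), i.e. Gamma(shape=34, rate=8).
The mode of a Gamma(a, b) with a ≥ 1 (shape–rate) is (a−1)/b = 33/8 ≈ 4.125.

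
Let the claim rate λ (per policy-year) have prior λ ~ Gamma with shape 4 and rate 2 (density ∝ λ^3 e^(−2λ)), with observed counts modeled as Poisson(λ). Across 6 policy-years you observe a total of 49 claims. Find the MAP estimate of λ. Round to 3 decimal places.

Σxᵢ = 49, n = 6.
Posterior ∝ λ^3e^(−2λ) · λ^49e^(−6λ) = λ^52e^(−8λ), i.e. Gamma(shape=53, rate=8).
The mode of a Gamma(a, b) with a ≥ 1 (shape–rate) is (a−1)/b = 52/8 ≈ 6.500.

λ̂_MAP = 6.500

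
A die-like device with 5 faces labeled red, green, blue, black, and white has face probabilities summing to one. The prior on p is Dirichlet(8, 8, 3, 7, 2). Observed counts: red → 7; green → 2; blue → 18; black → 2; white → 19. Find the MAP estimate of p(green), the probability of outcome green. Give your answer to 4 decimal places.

The posterior is Dirichlet(αᵢ + nᵢ) = Dirichlet(15, 10, 21, 9, 21).
For a Dirichlet(a₁,…,a_K) with all aᵢ > 1, the mode has j-th component (aⱼ − 1)/(Σaᵢ − K).
Here Σaᵢ = 76 and K = 5, so p(green) = (10 − 1)/(76 − 5) = 9/71 ≈ 0.1268.

MAP estimate of p(green) = 0.1268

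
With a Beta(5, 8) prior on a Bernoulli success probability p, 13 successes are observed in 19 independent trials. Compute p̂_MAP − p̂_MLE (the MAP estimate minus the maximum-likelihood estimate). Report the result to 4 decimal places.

MAP − MLE = -0.1175

Posterior is Beta(18, 14); MAP = (18−1)/(32−2) = 17/30 ≈ 0.56667.
MLE ignores the prior: p̂_MLE = k/n = 13/19 ≈ 0.68421.
Difference = 17/30 − 13/19 = -67/570 ≈ -0.1175.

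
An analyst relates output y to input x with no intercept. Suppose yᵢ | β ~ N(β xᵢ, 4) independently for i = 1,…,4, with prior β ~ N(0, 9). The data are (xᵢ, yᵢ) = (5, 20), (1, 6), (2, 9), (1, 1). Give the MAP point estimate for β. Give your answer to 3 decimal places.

β̂_MAP = 3.975

log p(β | y) = −Σ(yᵢ − βxᵢ)²/(2·4) − β²/(2·9) + const.
Setting the derivative to zero: Σxᵢ(yᵢ − βxᵢ)/4 − β/9 = 0, so β = Σxᵢyᵢ / (Σxᵢ² + σ²/τ²).
Σxᵢyᵢ = 5·20 + 1·6 + 2·9 + 1·1 = 125; Σxᵢ² = 31; σ²/τ² = 4/9.
β̂_MAP = 125 / (31 + 4/9) = 125/(283/9) = 1125/283 ≈ 3.975.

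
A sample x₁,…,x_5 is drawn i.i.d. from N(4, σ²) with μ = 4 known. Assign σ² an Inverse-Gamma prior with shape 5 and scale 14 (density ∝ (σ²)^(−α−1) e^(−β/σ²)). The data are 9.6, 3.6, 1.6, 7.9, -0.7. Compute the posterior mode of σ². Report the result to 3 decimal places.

Sum of squared deviations about the known mean: SS = (9.6−4)² + (3.6−4)² + (1.6−4)² + (7.9−4)² + (-0.7−4)² = 74.58.
The Normal likelihood contributes (σ²)^(−n/2) exp(−SS/(2σ²)), so the posterior is Inverse-Gamma(α + n/2, β + SS/2) = Inverse-Gamma(7.5, 51.29).
The mode of Inverse-Gamma(a, b) is b/(a+1) = 51.29/8.5 ≈ 6.034.

σ̂²_MAP = 6.034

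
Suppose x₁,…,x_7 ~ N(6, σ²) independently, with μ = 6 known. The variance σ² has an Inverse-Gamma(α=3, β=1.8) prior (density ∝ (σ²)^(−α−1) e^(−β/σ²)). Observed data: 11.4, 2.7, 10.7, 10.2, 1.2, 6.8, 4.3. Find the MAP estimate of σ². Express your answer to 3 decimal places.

Sum of squared deviations about the known mean: SS = (11.4−6)² + (2.7−6)² + (10.7−6)² + (10.2−6)² + (1.2−6)² + (6.8−6)² + (4.3−6)² = 106.35.
The Normal likelihood contributes (σ²)^(−n/2) exp(−SS/(2σ²)), so the posterior is Inverse-Gamma(α + n/2, β + SS/2) = Inverse-Gamma(6.5, 54.975).
The mode of Inverse-Gamma(a, b) is b/(a+1) = 54.975/7.5 ≈ 7.330.

σ̂²_MAP = 7.330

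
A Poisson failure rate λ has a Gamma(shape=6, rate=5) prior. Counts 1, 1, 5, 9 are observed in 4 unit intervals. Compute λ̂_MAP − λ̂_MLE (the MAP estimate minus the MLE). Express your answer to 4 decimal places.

Σxᵢ = 16. Posterior is Gamma(22, 9); MAP = (22−1)/9 = 21/9 ≈ 2.33333.
MLE = x̄ = 16/4 ≈ 4.00000.
Difference = 21/9 − 16/4 = -5/3 ≈ -1.6667.

MAP − MLE = -1.6667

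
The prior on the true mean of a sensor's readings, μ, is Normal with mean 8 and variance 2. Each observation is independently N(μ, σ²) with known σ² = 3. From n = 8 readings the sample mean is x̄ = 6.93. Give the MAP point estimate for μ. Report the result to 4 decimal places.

μ̂_MAP = 7.0989

n = 8, x̄ = 6.93.
For a Normal prior and Normal likelihood with known variance, the posterior is Normal; its mode equals its mean, the precision-weighted average.
Prior precision 1/σ₀² = 1/2 = 0.5; data precision n/σ² = 8/3.
μ̂ = (0.5·8 + (8/3)·6.93) / (0.5 + 8/3) = 22.48/(19/6) = 3372/475 ≈ 7.0989.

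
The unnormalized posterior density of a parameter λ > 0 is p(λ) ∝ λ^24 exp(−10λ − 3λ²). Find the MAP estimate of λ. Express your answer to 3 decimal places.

ℓ'(λ) = 24/λ − 10 − 6λ. Setting this to zero and multiplying by λ: 6λ² + 10λ − 24 = 0.
λ = (−10 + √(10² + 4·6·24)) / (2·6) = (−10 + √676) / 12 = (−10 + 26)/12 = 4/3.
ℓ''(λ) = −24/λ² − 6 < 0, confirming a maximum.

λ̂_MAP = 1.333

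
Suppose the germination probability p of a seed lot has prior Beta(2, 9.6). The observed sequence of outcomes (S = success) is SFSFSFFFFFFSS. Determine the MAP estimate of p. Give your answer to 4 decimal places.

p̂_MAP = 0.2655

Prior: Beta(2, 9.6).
Data: 5 successes in 13 trials (from the sequence). The binomial likelihood contributes p^5(1−p)^8, so the posterior is Beta(2+5, 9.6+8) = Beta(7, 17.6).
For Beta(a, b) with a, b > 1 the mode is (a−1)/(a+b−2) = 6/22.6 ≈ 0.2655.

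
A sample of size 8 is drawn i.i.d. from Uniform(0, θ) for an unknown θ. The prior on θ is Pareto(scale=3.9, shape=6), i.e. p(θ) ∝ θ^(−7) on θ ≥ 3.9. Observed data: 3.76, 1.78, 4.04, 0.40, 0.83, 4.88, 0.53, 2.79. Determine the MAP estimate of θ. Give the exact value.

θ̂_MAP = 4.88

The Uniform(0, θ) likelihood is θ^(−n) for θ ≥ max(xᵢ), zero otherwise. Here max(xᵢ) = 4.88.
Posterior ∝ θ^(−7) · θ^(−8) = θ^(−15) on θ ≥ max(3.9, 4.88) = 4.88.
This density is strictly decreasing in θ, so the posterior mode lies at the lower boundary of the support.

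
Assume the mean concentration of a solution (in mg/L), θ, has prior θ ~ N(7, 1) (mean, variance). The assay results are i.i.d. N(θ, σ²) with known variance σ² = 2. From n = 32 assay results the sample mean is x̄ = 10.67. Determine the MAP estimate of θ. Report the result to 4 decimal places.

n = 32, x̄ = 10.67.
For a Normal prior and Normal likelihood with known variance, the posterior is Normal; its mode equals its mean, the precision-weighted average.
Prior precision 1/σ₀² = 1/1 = 1; data precision n/σ² = 32/2 = 16.
θ̂ = (1·7 + 16·10.67) / (1 + 16) = 177.72/17 = 4443/425 ≈ 10.4541.

θ̂_MAP = 10.4541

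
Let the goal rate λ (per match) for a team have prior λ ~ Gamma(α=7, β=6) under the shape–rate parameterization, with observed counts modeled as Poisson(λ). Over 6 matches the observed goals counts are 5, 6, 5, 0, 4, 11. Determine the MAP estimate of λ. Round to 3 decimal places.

Σxᵢ = 5+6+5+0+4+11 = 31, with n = 6.
Posterior ∝ λ^6e^(−6λ) · λ^31e^(−6λ) = λ^37e^(−12λ), i.e. Gamma(shape=38, rate=12).
The mode of a Gamma(a, b) with a ≥ 1 (shape–rate) is (a−1)/b = 37/12 ≈ 3.083.

λ̂_MAP = 3.083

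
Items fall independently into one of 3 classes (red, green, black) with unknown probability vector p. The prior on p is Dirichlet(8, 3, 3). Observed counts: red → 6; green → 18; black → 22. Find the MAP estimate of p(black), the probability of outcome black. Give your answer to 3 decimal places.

The posterior is Dirichlet(αᵢ + nᵢ) = Dirichlet(14, 21, 25).
For a Dirichlet(a₁,…,a_K) with all aᵢ > 1, the mode has j-th component (aⱼ − 1)/(Σaᵢ − K).
Here Σaᵢ = 60 and K = 3, so p(black) = (25 − 1)/(60 − 3) = 24/57 ≈ 0.421.

MAP estimate of p(black) = 0.421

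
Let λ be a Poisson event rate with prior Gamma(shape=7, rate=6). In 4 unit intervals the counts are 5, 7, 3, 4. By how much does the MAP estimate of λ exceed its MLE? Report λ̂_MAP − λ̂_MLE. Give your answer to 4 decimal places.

Σxᵢ = 19. Posterior is Gamma(26, 10); MAP = (26−1)/10 = 25/10 ≈ 2.50000.
MLE = x̄ = 19/4 ≈ 4.75000.
Difference = 25/10 − 19/4 = -9/4 ≈ -2.2500.

MAP − MLE = -2.2500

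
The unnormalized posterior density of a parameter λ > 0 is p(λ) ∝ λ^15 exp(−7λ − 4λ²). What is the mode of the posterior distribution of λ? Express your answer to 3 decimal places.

ℓ'(λ) = 15/λ − 7 − 8λ. Setting this to zero and multiplying by λ: 8λ² + 7λ − 15 = 0.
λ = (−7 + √(7² + 4·8·15)) / (2·8) = (−7 + √529) / 16 = (−7 + 23)/16 = 1.
ℓ''(λ) = −15/λ² − 8 < 0, confirming a maximum.

λ̂_MAP = 1.000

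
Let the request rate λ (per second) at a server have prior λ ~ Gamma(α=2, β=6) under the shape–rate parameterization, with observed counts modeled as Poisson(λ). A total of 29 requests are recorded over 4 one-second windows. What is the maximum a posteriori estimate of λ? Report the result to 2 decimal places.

Σxᵢ = 29, n = 4.
Posterior ∝ λe^(−6λ) · λ^29e^(−4λ) = λ^30e^(−10λ), i.e. Gamma(shape=31, rate=10).
The mode of a Gamma(a, b) with a ≥ 1 (shape–rate) is (a−1)/b = 30/10 ≈ 3.00.

λ̂_MAP = 3.00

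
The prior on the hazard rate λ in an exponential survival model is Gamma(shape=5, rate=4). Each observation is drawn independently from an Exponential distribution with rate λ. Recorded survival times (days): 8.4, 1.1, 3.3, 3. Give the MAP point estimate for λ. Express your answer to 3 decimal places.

λ̂_MAP = 0.404

The Exponential(rate=λ) likelihood is ∝ λ^n e^(−λΣtᵢ). Here n = 4 and Σtᵢ = 8.4 + 1.1 + 3.3 + 3 = 15.8.
Posterior ∝ λ^4e^(−4λ) · λ^4e^(−15.8λ) = λ^8e^(−19.8λ), i.e. Gamma(9, 19.8).
Mode = (a−1)/b = 8/19.8 ≈ 0.404.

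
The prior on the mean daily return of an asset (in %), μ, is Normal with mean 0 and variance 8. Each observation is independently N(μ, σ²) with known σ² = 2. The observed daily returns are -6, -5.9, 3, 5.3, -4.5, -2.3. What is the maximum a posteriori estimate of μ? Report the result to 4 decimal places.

n = 6; x̄ = ((-6) + (-5.9) + 3 + 5.3 + (-4.5) + (-2.3))/6 = -10.4/6 = -26/15 ≈ -1.7333.
For a Normal prior and Normal likelihood with known variance, the posterior is Normal; its mode equals its mean, the precision-weighted average.
Prior precision 1/σ₀² = 1/8 = 0.125; data precision n/σ² = 6/2 = 3.
μ̂ = (0.125·0 + 3·(-26/15)) / (0.125 + 3) = (-5.2)/3.125 = -1.6640.

μ̂_MAP = -1.6640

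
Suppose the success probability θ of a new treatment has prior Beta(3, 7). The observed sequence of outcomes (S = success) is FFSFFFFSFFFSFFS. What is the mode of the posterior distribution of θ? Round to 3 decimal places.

Prior: Beta(3, 7).
Data: 4 successes in 15 trials (from the sequence). The binomial likelihood contributes θ^4(1−θ)^11, so the posterior is Beta(3+4, 7+11) = Beta(7, 18).
For Beta(a, b) with a, b > 1 the mode is (a−1)/(a+b−2) = 6/23 ≈ 0.261.

θ̂_MAP = 0.261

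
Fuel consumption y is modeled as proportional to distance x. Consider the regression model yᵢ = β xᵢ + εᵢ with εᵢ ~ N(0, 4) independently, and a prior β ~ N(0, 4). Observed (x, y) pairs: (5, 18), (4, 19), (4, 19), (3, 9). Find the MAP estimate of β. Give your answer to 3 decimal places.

log p(β | y) = −Σ(yᵢ − βxᵢ)²/(2·4) − β²/(2·4) + const.
Setting the derivative to zero: Σxᵢ(yᵢ − βxᵢ)/4 − β/4 = 0, so β = Σxᵢyᵢ / (Σxᵢ² + σ²/τ²).
Σxᵢyᵢ = 5·18 + 4·19 + 4·19 + 3·9 = 269; Σxᵢ² = 66; σ²/τ² = 1.
β̂_MAP = 269 / (66 + 1) = 269/67 ≈ 4.015.

β̂_MAP = 4.015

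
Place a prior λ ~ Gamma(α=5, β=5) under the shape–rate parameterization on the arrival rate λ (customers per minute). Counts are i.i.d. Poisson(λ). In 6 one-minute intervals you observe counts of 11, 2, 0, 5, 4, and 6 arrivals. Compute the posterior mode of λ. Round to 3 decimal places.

Σxᵢ = 11+2+0+5+4+6 = 28, with n = 6.
Posterior ∝ λ^4e^(−5λ) · λ^28e^(−6λ) = λ^32e^(−11λ), i.e. Gamma(shape=33, rate=11).
The mode of a Gamma(a, b) with a ≥ 1 (shape–rate) is (a−1)/b = 32/11 ≈ 2.909.

λ̂_MAP = 2.909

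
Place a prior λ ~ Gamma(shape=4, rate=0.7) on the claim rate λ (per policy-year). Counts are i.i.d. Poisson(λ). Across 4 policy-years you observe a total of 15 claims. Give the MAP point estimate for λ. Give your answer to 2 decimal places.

Σxᵢ = 15, n = 4.
Posterior ∝ λ^3e^(−0.7λ) · λ^15e^(−4λ) = λ^18e^(−4.7λ), i.e. Gamma(shape=19, rate=4.7).
The mode of a Gamma(a, b) with a ≥ 1 (shape–rate) is (a−1)/b = 18/4.7 ≈ 3.83.

λ̂_MAP = 3.83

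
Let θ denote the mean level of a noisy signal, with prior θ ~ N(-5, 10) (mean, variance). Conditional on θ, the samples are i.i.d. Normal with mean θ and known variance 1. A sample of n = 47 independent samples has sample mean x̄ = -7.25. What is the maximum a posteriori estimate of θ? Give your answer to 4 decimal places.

θ̂_MAP = -7.2452

n = 47, x̄ = -7.25.
For a Normal prior and Normal likelihood with known variance, the posterior is Normal; its mode equals its mean, the precision-weighted average.
Prior precision 1/σ₀² = 1/10 = 0.1; data precision n/σ² = 47/1 = 47.
θ̂ = (0.1·(-5) + 47·(-7.25)) / (0.1 + 47) = (-341.25)/47.1 = -2275/314 ≈ -7.2452.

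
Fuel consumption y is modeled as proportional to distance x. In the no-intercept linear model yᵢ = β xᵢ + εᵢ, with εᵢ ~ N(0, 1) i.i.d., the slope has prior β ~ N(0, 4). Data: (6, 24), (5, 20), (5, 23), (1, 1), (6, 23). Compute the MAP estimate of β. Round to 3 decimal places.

β̂_MAP = 4.041

log p(β | y) = −Σ(yᵢ − βxᵢ)²/(2·1) − β²/(2·4) + const.
Setting the derivative to zero: Σxᵢ(yᵢ − βxᵢ)/1 − β/4 = 0, so β = Σxᵢyᵢ / (Σxᵢ² + σ²/τ²).
Σxᵢyᵢ = 6·24 + 5·20 + 5·23 + 1·1 + 6·23 = 498; Σxᵢ² = 123; σ²/τ² = 0.25.
β̂_MAP = 498 / (123 + 0.25) = 498/123.25 ≈ 4.041.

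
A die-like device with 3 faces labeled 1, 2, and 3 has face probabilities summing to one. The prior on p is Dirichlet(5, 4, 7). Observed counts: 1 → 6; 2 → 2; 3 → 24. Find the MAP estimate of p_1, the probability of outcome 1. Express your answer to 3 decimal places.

MAP estimate: 0.222

The posterior is Dirichlet(αᵢ + nᵢ) = Dirichlet(11, 6, 31).
For a Dirichlet(a₁,…,a_K) with all aᵢ > 1, the mode has j-th component (aⱼ − 1)/(Σaᵢ − K).
Here Σaᵢ = 48 and K = 3, so p_1 = (11 − 1)/(48 − 3) = 10/45 ≈ 0.222.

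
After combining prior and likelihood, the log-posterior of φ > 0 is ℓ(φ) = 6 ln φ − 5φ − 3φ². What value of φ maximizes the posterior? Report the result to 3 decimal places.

φ̂_MAP = 0.667

ℓ'(φ) = 6/φ − 5 − 6φ. Setting this to zero and multiplying by φ: 6φ² + 5φ − 6 = 0.
φ = (−5 + √(5² + 4·6·6)) / (2·6) = (−5 + √169) / 12 = (−5 + 13)/12 = 2/3.
ℓ''(φ) = −6/φ² − 6 < 0, confirming a maximum.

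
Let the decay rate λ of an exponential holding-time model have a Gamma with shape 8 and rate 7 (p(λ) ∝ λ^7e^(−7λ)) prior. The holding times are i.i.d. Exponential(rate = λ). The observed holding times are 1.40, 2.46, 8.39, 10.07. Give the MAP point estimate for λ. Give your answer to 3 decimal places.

λ̂_MAP = 0.375

The Exponential(rate=λ) likelihood is ∝ λ^n e^(−λΣtᵢ). Here n = 4 and Σtᵢ = 1.40 + 2.46 + 8.39 + 10.07 = 22.32.
Posterior ∝ λ^7e^(−7λ) · λ^4e^(−22.32λ) = λ^11e^(−29.32λ), i.e. Gamma(12, 29.32).
Mode = (a−1)/b = 11/29.32 ≈ 0.375.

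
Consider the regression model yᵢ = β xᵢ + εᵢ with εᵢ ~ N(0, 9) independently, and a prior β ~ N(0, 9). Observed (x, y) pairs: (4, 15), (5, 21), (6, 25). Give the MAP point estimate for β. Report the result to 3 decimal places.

β̂_MAP = 4.038

log p(β | y) = −Σ(yᵢ − βxᵢ)²/(2·9) − β²/(2·9) + const.
Setting the derivative to zero: Σxᵢ(yᵢ − βxᵢ)/9 − β/9 = 0, so β = Σxᵢyᵢ / (Σxᵢ² + σ²/τ²).
Σxᵢyᵢ = 4·15 + 5·21 + 6·25 = 315; Σxᵢ² = 77; σ²/τ² = 1.
β̂_MAP = 315 / (77 + 1) = 315/78 ≈ 4.038.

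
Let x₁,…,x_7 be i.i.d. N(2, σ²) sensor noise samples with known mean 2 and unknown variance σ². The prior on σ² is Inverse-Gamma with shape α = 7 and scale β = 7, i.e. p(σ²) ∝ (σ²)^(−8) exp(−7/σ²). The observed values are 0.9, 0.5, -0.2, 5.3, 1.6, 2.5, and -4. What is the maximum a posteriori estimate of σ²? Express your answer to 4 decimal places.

Sum of squared deviations about the known mean: SS = (0.9−2)² + (0.5−2)² + (-0.2−2)² + (5.3−2)² + (1.6−2)² + (2.5−2)² + (-4−2)² = 55.6.
The Normal likelihood contributes (σ²)^(−n/2) exp(−SS/(2σ²)), so the posterior is Inverse-Gamma(α + n/2, β + SS/2) = Inverse-Gamma(10.5, 34.8).
The mode of Inverse-Gamma(a, b) is b/(a+1) = 34.8/11.5 ≈ 3.0261.

σ̂²_MAP = 3.0261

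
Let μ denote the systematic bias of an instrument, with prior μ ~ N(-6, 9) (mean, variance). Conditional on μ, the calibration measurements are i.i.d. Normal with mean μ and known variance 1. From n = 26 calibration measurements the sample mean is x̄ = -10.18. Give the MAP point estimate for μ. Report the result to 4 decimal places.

n = 26, x̄ = -10.18.
For a Normal prior and Normal likelihood with known variance, the posterior is Normal; its mode equals its mean, the precision-weighted average.
Prior precision 1/σ₀² = 1/9; data precision n/σ² = 26/1 = 26.
μ̂ = ((1/9)·(-6) + 26·(-10.18)) / (1/9 + 26) = (-19901/75)/(235/9) = -59703/5875 ≈ -10.1622.

μ̂_MAP = -10.1622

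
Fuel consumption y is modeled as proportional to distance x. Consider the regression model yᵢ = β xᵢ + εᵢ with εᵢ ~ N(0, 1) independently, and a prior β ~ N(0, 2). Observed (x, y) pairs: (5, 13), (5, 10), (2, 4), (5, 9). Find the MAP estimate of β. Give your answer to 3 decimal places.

β̂_MAP = 2.113

log p(β | y) = −Σ(yᵢ − βxᵢ)²/(2·1) − β²/(2·2) + const.
Setting the derivative to zero: Σxᵢ(yᵢ − βxᵢ)/1 − β/2 = 0, so β = Σxᵢyᵢ / (Σxᵢ² + σ²/τ²).
Σxᵢyᵢ = 5·13 + 5·10 + 2·4 + 5·9 = 168; Σxᵢ² = 79; σ²/τ² = 0.5.
β̂_MAP = 168 / (79 + 0.5) = 168/79.5 ≈ 2.113.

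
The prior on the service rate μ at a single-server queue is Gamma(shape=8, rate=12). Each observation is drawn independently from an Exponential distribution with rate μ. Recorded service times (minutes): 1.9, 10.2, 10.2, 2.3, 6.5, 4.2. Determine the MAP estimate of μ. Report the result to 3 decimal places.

μ̂_MAP = 0.275

The Exponential(rate=μ) likelihood is ∝ μ^n e^(−μΣtᵢ). Here n = 6 and Σtᵢ = 1.9 + 10.2 + 10.2 + 2.3 + 6.5 + 4.2 = 35.3.
Posterior ∝ μ^7e^(−12μ) · μ^6e^(−35.3μ) = μ^13e^(−47.3μ), i.e. Gamma(14, 47.3).
Mode = (a−1)/b = 13/47.3 ≈ 0.275.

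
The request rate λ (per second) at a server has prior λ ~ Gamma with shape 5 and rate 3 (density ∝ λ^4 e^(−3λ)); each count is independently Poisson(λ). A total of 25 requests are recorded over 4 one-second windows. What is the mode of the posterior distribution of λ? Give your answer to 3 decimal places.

λ̂_MAP = 4.143

Σxᵢ = 25, n = 4.
Posterior ∝ λ^4e^(−3λ) · λ^25e^(−4λ) = λ^29e^(−7λ), i.e. Gamma(shape=30, rate=7).
The mode of a Gamma(a, b) with a ≥ 1 (shape–rate) is (a−1)/b = 29/7 ≈ 4.143.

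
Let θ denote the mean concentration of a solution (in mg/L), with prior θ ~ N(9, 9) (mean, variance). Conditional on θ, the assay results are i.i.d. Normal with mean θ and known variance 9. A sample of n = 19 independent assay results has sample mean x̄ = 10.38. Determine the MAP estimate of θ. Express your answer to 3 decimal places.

θ̂_MAP = 10.311

n = 19, x̄ = 10.38.
For a Normal prior and Normal likelihood with known variance, the posterior is Normal; its mode equals its mean, the precision-weighted average.
Prior precision 1/σ₀² = 1/9; data precision n/σ² = 19/9.
θ̂ = ((1/9)·9 + (19/9)·10.38) / (1/9 + 19/9) = (3437/150)/(20/9) = 10.311.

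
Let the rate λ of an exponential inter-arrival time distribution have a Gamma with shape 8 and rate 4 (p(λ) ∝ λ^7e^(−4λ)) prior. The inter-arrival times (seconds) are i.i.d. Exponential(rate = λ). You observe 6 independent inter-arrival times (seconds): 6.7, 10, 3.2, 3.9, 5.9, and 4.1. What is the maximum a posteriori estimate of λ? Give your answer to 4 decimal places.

λ̂_MAP = 0.3439

The Exponential(rate=λ) likelihood is ∝ λ^n e^(−λΣtᵢ). Here n = 6 and Σtᵢ = 6.7 + 10 + 3.2 + 3.9 + 5.9 + 4.1 = 33.8.
Posterior ∝ λ^7e^(−4λ) · λ^6e^(−33.8λ) = λ^13e^(−37.8λ), i.e. Gamma(14, 37.8).
Mode = (a−1)/b = 13/37.8 ≈ 0.3439.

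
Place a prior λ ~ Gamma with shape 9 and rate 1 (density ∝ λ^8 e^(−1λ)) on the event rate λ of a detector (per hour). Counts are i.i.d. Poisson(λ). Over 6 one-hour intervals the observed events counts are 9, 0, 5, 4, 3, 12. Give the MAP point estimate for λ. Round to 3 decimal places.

λ̂_MAP = 5.857

Σxᵢ = 9+0+5+4+3+12 = 33, with n = 6.
Posterior ∝ λ^8e^(−1λ) · λ^33e^(−6λ) = λ^41e^(−7λ), i.e. Gamma(shape=42, rate=7).
The mode of a Gamma(a, b) with a ≥ 1 (shape–rate) is (a−1)/b = 41/7 ≈ 5.857.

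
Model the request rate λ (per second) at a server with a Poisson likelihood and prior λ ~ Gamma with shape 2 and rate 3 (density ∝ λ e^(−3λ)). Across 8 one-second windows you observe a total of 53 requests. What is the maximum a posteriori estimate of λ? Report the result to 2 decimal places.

Σxᵢ = 53, n = 8.
Posterior ∝ λe^(−3λ) · λ^53e^(−8λ) = λ^54e^(−11λ), i.e. Gamma(shape=55, rate=11).
The mode of a Gamma(a, b) with a ≥ 1 (shape–rate) is (a−1)/b = 54/11 ≈ 4.91.

λ̂_MAP = 4.91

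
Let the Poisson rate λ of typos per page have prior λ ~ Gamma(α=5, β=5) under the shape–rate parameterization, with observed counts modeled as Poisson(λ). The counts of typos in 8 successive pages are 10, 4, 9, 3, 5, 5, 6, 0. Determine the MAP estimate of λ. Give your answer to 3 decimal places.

Σxᵢ = 10+4+9+3+5+5+6+0 = 42, with n = 8.
Posterior ∝ λ^4e^(−5λ) · λ^42e^(−8λ) = λ^46e^(−13λ), i.e. Gamma(shape=47, rate=13).
The mode of a Gamma(a, b) with a ≥ 1 (shape–rate) is (a−1)/b = 46/13 ≈ 3.538.

λ̂_MAP = 3.538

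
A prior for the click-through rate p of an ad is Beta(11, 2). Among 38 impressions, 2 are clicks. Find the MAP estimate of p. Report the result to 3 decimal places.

Prior: Beta(11, 2).
Data: 2 successes in 38 trials. The binomial likelihood contributes p^2(1−p)^36, so the posterior is Beta(11+2, 2+36) = Beta(13, 38).
For Beta(a, b) with a, b > 1 the mode is (a−1)/(a+b−2) = 12/49 ≈ 0.245.

p̂_MAP = 0.245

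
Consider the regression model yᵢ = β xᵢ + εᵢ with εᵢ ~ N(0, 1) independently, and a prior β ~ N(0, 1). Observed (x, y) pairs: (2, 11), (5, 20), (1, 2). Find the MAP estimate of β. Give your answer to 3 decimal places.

β̂_MAP = 4.000

log p(β | y) = −Σ(yᵢ − βxᵢ)²/(2·1) − β²/(2·1) + const.
Setting the derivative to zero: Σxᵢ(yᵢ − βxᵢ)/1 − β/1 = 0, so β = Σxᵢyᵢ / (Σxᵢ² + σ²/τ²).
Σxᵢyᵢ = 2·11 + 5·20 + 1·2 = 124; Σxᵢ² = 30; σ²/τ² = 1.
β̂_MAP = 124 / (30 + 1) = 124/31 ≈ 4.000.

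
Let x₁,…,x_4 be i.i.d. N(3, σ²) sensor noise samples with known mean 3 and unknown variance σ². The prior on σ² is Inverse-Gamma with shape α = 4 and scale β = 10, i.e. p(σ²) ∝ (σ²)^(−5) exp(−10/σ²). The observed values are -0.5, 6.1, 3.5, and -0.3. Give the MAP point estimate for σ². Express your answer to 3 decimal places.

Sum of squared deviations about the known mean: SS = (-0.5−3)² + (6.1−3)² + (3.5−3)² + (-0.3−3)² = 33.
The Normal likelihood contributes (σ²)^(−n/2) exp(−SS/(2σ²)), so the posterior is Inverse-Gamma(α + n/2, β + SS/2) = Inverse-Gamma(6, 26.5).
The mode of Inverse-Gamma(a, b) is b/(a+1) = 26.5/7 ≈ 3.786.

σ̂²_MAP = 3.786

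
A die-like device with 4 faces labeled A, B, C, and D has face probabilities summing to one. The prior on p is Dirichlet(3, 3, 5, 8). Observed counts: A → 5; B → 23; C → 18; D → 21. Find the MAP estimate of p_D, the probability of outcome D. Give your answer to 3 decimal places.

The posterior is Dirichlet(αᵢ + nᵢ) = Dirichlet(8, 26, 23, 29).
For a Dirichlet(a₁,…,a_K) with all aᵢ > 1, the mode has j-th component (aⱼ − 1)/(Σaᵢ − K).
Here Σaᵢ = 86 and K = 4, so p_D = (29 − 1)/(86 − 4) = 28/82 ≈ 0.341.

MAP estimate of p_D = 0.341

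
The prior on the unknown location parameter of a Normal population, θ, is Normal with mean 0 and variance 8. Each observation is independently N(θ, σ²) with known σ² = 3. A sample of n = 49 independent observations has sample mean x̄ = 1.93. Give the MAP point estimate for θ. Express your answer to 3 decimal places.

n = 49, x̄ = 1.93.
For a Normal prior and Normal likelihood with known variance, the posterior is Normal; its mode equals its mean, the precision-weighted average.
Prior precision 1/σ₀² = 1/8 = 0.125; data precision n/σ² = 49/3.
θ̂ = (0.125·0 + (49/3)·1.93) / (0.125 + 49/3) = (9457/300)/(395/24) = 18914/9875 ≈ 1.915.

θ̂_MAP = 1.915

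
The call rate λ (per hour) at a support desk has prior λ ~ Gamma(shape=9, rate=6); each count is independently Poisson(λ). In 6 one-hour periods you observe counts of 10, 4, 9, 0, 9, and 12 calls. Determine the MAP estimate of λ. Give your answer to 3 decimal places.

λ̂_MAP = 4.333

Σxᵢ = 10+4+9+0+9+12 = 44, with n = 6.
Posterior ∝ λ^8e^(−6λ) · λ^44e^(−6λ) = λ^52e^(−12λ), i.e. Gamma(shape=53, rate=12).
The mode of a Gamma(a, b) with a ≥ 1 (shape–rate) is (a−1)/b = 52/12 ≈ 4.333.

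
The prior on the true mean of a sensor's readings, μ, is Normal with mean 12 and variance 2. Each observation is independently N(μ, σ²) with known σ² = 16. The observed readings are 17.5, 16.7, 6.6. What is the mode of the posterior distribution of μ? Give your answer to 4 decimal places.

μ̂_MAP = 12.4364

n = 3; x̄ = (17.5 + 16.7 + 6.6)/3 = 40.8/3 = 13.6.
For a Normal prior and Normal likelihood with known variance, the posterior is Normal; its mode equals its mean, the precision-weighted average.
Prior precision 1/σ₀² = 1/2 = 0.5; data precision n/σ² = 3/16 = 0.1875.
μ̂ = (0.5·12 + 0.1875·13.6) / (0.5 + 0.1875) = 8.55/0.6875 = 684/55 ≈ 12.4364.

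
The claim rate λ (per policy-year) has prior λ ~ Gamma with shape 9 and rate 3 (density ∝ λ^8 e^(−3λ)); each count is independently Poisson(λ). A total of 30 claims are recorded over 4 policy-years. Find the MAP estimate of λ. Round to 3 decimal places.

Σxᵢ = 30, n = 4.
Posterior ∝ λ^8e^(−3λ) · λ^30e^(−4λ) = λ^38e^(−7λ), i.e. Gamma(shape=39, rate=7).
The mode of a Gamma(a, b) with a ≥ 1 (shape–rate) is (a−1)/b = 38/7 ≈ 5.429.

λ̂_MAP = 5.429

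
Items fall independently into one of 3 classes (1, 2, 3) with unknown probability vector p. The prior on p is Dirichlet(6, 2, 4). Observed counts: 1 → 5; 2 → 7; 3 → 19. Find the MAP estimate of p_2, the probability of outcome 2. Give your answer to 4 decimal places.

MAP estimate: 0.2000

The posterior is Dirichlet(αᵢ + nᵢ) = Dirichlet(11, 9, 23).
For a Dirichlet(a₁,…,a_K) with all aᵢ > 1, the mode has j-th component (aⱼ − 1)/(Σaᵢ − K).
Here Σaᵢ = 43 and K = 3, so p_2 = (9 − 1)/(43 − 3) = 8/40 ≈ 0.2000.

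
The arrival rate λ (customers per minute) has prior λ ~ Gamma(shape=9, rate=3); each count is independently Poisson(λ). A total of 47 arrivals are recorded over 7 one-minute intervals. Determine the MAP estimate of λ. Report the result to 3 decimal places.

λ̂_MAP = 5.500

Σxᵢ = 47, n = 7.
Posterior ∝ λ^8e^(−3λ) · λ^47e^(−7λ) = λ^55e^(−10λ), i.e. Gamma(shape=56, rate=10).
The mode of a Gamma(a, b) with a ≥ 1 (shape–rate) is (a−1)/b = 55/10 ≈ 5.500.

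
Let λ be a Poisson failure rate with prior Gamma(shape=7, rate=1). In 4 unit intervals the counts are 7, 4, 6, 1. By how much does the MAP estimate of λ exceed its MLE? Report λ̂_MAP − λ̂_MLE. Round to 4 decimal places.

MAP − MLE = 0.3000

Σxᵢ = 18. Posterior is Gamma(25, 5); MAP = (25−1)/5 = 24/5 ≈ 4.80000.
MLE = x̄ = 18/4 ≈ 4.50000.
Difference = 24/5 − 18/4 = 3/10 ≈ 0.3000.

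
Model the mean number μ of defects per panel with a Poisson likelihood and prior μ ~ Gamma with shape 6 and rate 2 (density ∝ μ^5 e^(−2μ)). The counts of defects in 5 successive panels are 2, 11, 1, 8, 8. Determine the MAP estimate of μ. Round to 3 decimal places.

Σxᵢ = 2+11+1+8+8 = 30, with n = 5.
Posterior ∝ μ^5e^(−2μ) · μ^30e^(−5μ) = μ^35e^(−7μ), i.e. Gamma(shape=36, rate=7).
The mode of a Gamma(a, b) with a ≥ 1 (shape–rate) is (a−1)/b = 35/7 ≈ 5.000.

μ̂_MAP = 5.000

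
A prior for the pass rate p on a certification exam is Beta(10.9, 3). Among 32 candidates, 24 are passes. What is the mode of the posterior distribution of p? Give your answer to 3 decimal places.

p̂_MAP = 0.772

Prior: Beta(10.9, 3).
Data: 24 successes in 32 trials. The binomial likelihood contributes p^24(1−p)^8, so the posterior is Beta(10.9+24, 3+8) = Beta(34.9, 11).
For Beta(a, b) with a, b > 1 the mode is (a−1)/(a+b−2) = 33.9/43.9 ≈ 0.772.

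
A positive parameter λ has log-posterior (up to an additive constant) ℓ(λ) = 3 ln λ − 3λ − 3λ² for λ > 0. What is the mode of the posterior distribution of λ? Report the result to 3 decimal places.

λ̂_MAP = 0.500

ℓ'(λ) = 3/λ − 3 − 6λ. Setting this to zero and multiplying by λ: 6λ² + 3λ − 3 = 0.
λ = (−3 + √(3² + 4·6·3)) / (2·6) = (−3 + √81) / 12 = (−3 + 9)/12 = 1/2.
ℓ''(λ) = −3/λ² − 6 < 0, confirming a maximum.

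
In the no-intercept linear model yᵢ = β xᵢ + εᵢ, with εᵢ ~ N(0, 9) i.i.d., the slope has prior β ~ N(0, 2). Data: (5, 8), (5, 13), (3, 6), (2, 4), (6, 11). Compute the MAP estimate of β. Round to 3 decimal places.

β̂_MAP = 1.903

log p(β | y) = −Σ(yᵢ − βxᵢ)²/(2·9) − β²/(2·2) + const.
Setting the derivative to zero: Σxᵢ(yᵢ − βxᵢ)/9 − β/2 = 0, so β = Σxᵢyᵢ / (Σxᵢ² + σ²/τ²).
Σxᵢyᵢ = 5·8 + 5·13 + 3·6 + 2·4 + 6·11 = 197; Σxᵢ² = 99; σ²/τ² = 4.5.
β̂_MAP = 197 / (99 + 4.5) = 197/103.5 ≈ 1.903.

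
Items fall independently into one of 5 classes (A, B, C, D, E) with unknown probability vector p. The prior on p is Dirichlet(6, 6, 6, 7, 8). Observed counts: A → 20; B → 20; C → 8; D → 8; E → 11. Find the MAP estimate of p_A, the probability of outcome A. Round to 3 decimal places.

MAP estimate of p_A = 0.263

The posterior is Dirichlet(αᵢ + nᵢ) = Dirichlet(26, 26, 14, 15, 19).
For a Dirichlet(a₁,…,a_K) with all aᵢ > 1, the mode has j-th component (aⱼ − 1)/(Σaᵢ − K).
Here Σaᵢ = 100 and K = 5, so p_A = (26 − 1)/(100 − 5) = 25/95 ≈ 0.263.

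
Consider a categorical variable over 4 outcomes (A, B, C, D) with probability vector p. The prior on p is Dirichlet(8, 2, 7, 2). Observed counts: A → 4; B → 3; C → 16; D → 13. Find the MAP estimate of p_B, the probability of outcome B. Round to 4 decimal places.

MAP estimate of p_B = 0.0784

The posterior is Dirichlet(αᵢ + nᵢ) = Dirichlet(12, 5, 23, 15).
For a Dirichlet(a₁,…,a_K) with all aᵢ > 1, the mode has j-th component (aⱼ − 1)/(Σaᵢ − K).
Here Σaᵢ = 55 and K = 4, so p_B = (5 − 1)/(55 − 4) = 4/51 ≈ 0.0784.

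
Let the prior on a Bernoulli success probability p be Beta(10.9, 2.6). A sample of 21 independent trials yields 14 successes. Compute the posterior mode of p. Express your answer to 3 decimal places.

p̂_MAP = 0.735

Prior: Beta(10.9, 2.6).
Data: 14 successes in 21 trials. The binomial likelihood contributes p^14(1−p)^7, so the posterior is Beta(10.9+14, 2.6+7) = Beta(24.9, 9.6).
For Beta(a, b) with a, b > 1 the mode is (a−1)/(a+b−2) = 23.9/32.5 ≈ 0.735.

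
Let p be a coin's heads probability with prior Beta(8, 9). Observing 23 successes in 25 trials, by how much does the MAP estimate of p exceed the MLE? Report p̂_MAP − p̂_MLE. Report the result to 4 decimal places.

MAP − MLE = -0.1700

Posterior is Beta(31, 11); MAP = (31−1)/(42−2) = 30/40 ≈ 0.75000.
MLE ignores the prior: p̂_MLE = k/n = 23/25 ≈ 0.92000.
Difference = 30/40 − 23/25 = -17/100 ≈ -0.1700.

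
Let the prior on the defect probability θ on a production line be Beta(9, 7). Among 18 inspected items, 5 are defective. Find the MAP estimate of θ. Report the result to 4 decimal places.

Prior: Beta(9, 7).
Data: 5 successes in 18 trials. The binomial likelihood contributes θ^5(1−θ)^13, so the posterior is Beta(9+5, 7+13) = Beta(14, 20).
For Beta(a, b) with a, b > 1 the mode is (a−1)/(a+b−2) = 13/32 ≈ 0.4063.

θ̂_MAP = 0.4063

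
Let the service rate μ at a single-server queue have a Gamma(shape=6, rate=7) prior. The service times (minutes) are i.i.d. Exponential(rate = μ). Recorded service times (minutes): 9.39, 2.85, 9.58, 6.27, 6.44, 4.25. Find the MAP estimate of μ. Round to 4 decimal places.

The Exponential(rate=μ) likelihood is ∝ μ^n e^(−μΣtᵢ). Here n = 6 and Σtᵢ = 9.39 + 2.85 + 9.58 + 6.27 + 6.44 + 4.25 = 38.78.
Posterior ∝ μ^5e^(−7μ) · μ^6e^(−38.78μ) = μ^11e^(−45.78μ), i.e. Gamma(12, 45.78).
Mode = (a−1)/b = 11/45.78 ≈ 0.2403.

μ̂_MAP = 0.2403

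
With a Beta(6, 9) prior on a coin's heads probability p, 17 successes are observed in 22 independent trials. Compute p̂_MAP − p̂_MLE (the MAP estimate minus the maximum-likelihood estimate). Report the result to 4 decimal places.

MAP − MLE = -0.1442

Posterior is Beta(23, 14); MAP = (23−1)/(37−2) = 22/35 ≈ 0.62857.
MLE ignores the prior: p̂_MLE = k/n = 17/22 ≈ 0.77273.
Difference = 22/35 − 17/22 = -111/770 ≈ -0.1442.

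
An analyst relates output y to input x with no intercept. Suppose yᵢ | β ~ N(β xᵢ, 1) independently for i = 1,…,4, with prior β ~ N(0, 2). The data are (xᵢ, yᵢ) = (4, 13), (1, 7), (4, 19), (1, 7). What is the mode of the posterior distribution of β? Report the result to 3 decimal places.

log p(β | y) = −Σ(yᵢ − βxᵢ)²/(2·1) − β²/(2·2) + const.
Setting the derivative to zero: Σxᵢ(yᵢ − βxᵢ)/1 − β/2 = 0, so β = Σxᵢyᵢ / (Σxᵢ² + σ²/τ²).
Σxᵢyᵢ = 4·13 + 1·7 + 4·19 + 1·7 = 142; Σxᵢ² = 34; σ²/τ² = 0.5.
β̂_MAP = 142 / (34 + 0.5) = 142/34.5 ≈ 4.116.

β̂_MAP = 4.116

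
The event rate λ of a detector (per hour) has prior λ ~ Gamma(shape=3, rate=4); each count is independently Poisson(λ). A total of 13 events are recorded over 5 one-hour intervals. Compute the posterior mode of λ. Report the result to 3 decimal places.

Σxᵢ = 13, n = 5.
Posterior ∝ λ^2e^(−4λ) · λ^13e^(−5λ) = λ^15e^(−9λ), i.e. Gamma(shape=16, rate=9).
The mode of a Gamma(a, b) with a ≥ 1 (shape–rate) is (a−1)/b = 15/9 ≈ 1.667.

λ̂_MAP = 1.667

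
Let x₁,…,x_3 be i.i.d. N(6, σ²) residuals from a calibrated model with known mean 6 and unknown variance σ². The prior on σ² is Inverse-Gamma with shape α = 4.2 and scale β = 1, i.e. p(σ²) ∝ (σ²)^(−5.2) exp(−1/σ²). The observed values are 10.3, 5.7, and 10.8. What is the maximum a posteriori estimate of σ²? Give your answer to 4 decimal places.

Sum of squared deviations about the known mean: SS = (10.3−6)² + (5.7−6)² + (10.8−6)² = 41.62.
The Normal likelihood contributes (σ²)^(−n/2) exp(−SS/(2σ²)), so the posterior is Inverse-Gamma(α + n/2, β + SS/2) = Inverse-Gamma(5.7, 21.81).
The mode of Inverse-Gamma(a, b) is b/(a+1) = 21.81/6.7 ≈ 3.2552.

σ̂²_MAP = 3.2552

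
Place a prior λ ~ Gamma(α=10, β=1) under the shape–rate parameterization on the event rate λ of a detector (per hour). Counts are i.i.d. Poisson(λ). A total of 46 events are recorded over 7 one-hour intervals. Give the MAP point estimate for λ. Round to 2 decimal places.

λ̂_MAP = 6.88

Σxᵢ = 46, n = 7.
Posterior ∝ λ^9e^(−1λ) · λ^46e^(−7λ) = λ^55e^(−8λ), i.e. Gamma(shape=56, rate=8).
The mode of a Gamma(a, b) with a ≥ 1 (shape–rate) is (a−1)/b = 55/8 ≈ 6.88.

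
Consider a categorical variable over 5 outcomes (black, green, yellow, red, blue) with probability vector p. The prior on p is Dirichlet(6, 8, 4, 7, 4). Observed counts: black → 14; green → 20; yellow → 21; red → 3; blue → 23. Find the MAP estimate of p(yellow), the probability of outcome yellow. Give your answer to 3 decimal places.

The posterior is Dirichlet(αᵢ + nᵢ) = Dirichlet(20, 28, 25, 10, 27).
For a Dirichlet(a₁,…,a_K) with all aᵢ > 1, the mode has j-th component (aⱼ − 1)/(Σaᵢ − K).
Here Σaᵢ = 110 and K = 5, so p(yellow) = (25 − 1)/(110 − 5) = 24/105 ≈ 0.229.

MAP estimate of p(yellow) = 0.229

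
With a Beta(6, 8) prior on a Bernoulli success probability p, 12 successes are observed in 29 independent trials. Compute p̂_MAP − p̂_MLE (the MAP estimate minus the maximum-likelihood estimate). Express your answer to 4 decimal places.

Posterior is Beta(18, 25); MAP = (18−1)/(43−2) = 17/41 ≈ 0.41463.
MLE ignores the prior: p̂_MLE = k/n = 12/29 ≈ 0.41379.
Difference = 17/41 − 12/29 = 1/1189 ≈ 0.0008.

MAP − MLE = 0.0008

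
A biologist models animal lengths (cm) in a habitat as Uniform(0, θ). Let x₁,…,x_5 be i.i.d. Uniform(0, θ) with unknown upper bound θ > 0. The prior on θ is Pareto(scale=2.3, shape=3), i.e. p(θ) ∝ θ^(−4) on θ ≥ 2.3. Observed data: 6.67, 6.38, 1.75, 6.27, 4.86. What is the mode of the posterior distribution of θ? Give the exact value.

θ̂_MAP = 6.67

The Uniform(0, θ) likelihood is θ^(−n) for θ ≥ max(xᵢ), zero otherwise. Here max(xᵢ) = 6.67.
Posterior ∝ θ^(−4) · θ^(−5) = θ^(−9) on θ ≥ max(2.3, 6.67) = 6.67.
This density is strictly decreasing in θ, so the posterior mode lies at the lower boundary of the support.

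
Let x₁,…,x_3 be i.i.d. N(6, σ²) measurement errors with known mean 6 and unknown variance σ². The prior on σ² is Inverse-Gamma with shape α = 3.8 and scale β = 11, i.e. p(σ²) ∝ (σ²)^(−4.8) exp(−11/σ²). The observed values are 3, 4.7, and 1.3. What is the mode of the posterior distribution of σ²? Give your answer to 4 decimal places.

σ̂²_MAP = 4.3476

Sum of squared deviations about the known mean: SS = (3−6)² + (4.7−6)² + (1.3−6)² = 32.78.
The Normal likelihood contributes (σ²)^(−n/2) exp(−SS/(2σ²)), so the posterior is Inverse-Gamma(α + n/2, β + SS/2) = Inverse-Gamma(5.3, 27.39).
The mode of Inverse-Gamma(a, b) is b/(a+1) = 27.39/6.3 ≈ 4.3476.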